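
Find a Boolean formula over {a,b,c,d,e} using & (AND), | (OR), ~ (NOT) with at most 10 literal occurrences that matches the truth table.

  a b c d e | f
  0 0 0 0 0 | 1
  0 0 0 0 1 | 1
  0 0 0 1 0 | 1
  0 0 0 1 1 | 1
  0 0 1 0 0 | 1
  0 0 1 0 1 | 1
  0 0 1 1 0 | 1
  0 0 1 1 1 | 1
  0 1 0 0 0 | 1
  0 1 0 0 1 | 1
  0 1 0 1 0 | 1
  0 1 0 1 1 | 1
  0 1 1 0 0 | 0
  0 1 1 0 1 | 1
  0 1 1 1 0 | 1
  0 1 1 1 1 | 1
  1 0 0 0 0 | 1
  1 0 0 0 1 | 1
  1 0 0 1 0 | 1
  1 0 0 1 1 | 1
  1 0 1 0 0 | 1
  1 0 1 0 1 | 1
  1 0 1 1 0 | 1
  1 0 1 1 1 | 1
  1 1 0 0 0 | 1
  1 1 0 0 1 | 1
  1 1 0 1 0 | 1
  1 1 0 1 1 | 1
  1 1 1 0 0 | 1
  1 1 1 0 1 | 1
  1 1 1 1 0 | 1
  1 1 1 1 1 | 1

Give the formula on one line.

((((~d & a) | (e | d)) | ((~c | d) & ~d)) | (~b | a))

  ~d = 11001100110011001100110011001100
  (~d & a) = 00000000000000001100110011001100
  (e | d) = 01110111011101110111011101110111
  ((~d & a) | (e | d)) = 01110111011101111111111111111111
  ~c = 11110000111100001111000011110000
  (~c | d) = 11110011111100111111001111110011
  ((~c | d) & ~d) = 11000000110000001100000011000000
  (((~d & a) | (e | d)) | ((~c | d) & ~d)) = 11110111111101111111111111111111
  ~b = 11111111000000001111111100000000
  (~b | a) = 11111111000000001111111111111111
  ((((~d & a) | (e | d)) | ((~c | d) & ~d)) | (~b | a)) = 11111111111101111111111111111111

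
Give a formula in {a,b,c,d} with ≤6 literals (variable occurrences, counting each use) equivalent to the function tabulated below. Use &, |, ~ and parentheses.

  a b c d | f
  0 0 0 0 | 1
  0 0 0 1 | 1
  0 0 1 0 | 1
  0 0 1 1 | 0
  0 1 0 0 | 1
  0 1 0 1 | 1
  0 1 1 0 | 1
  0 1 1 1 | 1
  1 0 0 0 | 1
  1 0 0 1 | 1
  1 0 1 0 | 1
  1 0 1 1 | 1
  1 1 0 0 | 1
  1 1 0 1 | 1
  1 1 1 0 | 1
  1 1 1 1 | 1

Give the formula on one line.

  ~b = 1111000011110000
  (~b | d) = 1111010111110101
  (b & (~b | d)) = 0000010100000101
  ~d = 1010101010101010
  ((b & (~b | d)) | ~d) = 1010111110101111
  ~c = 1100110011001100
  (~c | a) = 1100110011111111
  (((b & (~b | d)) | ~d) | (~c | a)) = 1110111111111111

(((b & (~b | d)) | ~d) | (~c | a))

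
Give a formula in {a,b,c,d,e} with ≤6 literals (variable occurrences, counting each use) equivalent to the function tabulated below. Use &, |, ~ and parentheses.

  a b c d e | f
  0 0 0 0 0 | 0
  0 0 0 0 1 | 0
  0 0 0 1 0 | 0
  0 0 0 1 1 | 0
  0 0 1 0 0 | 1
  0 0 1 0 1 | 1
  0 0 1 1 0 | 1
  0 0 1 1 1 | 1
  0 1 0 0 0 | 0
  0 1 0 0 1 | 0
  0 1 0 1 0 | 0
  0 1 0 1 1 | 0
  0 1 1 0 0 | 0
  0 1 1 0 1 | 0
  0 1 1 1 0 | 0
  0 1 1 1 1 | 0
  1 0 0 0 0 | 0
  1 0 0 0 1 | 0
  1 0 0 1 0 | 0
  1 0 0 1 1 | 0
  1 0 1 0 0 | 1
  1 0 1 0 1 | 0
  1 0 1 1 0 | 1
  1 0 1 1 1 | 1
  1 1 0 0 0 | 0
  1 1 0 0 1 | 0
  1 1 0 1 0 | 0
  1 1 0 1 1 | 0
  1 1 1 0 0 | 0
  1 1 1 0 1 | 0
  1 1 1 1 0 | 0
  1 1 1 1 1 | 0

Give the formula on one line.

  ~e = 10101010101010101010101010101010
  (d | ~e) = 10111011101110111011101110111011
  ~a = 11111111111111110000000000000000
  ((d | ~e) | ~a) = 11111111111111111011101110111011
  ~b = 11111111000000001111111100000000
  (~b & c) = 00001111000000000000111100000000
  (((d | ~e) | ~a) & (~b & c)) = 00001111000000000000101100000000

(((d | ~e) | ~a) & (~b & c))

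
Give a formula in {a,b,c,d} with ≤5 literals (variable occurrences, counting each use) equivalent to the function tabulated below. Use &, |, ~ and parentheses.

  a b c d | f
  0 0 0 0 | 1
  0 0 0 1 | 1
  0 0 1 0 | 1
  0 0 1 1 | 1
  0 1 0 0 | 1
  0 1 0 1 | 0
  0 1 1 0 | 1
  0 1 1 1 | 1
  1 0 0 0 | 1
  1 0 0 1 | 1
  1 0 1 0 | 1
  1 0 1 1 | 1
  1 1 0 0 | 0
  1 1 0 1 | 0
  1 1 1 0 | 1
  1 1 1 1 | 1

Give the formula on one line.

((~d & (~a | c)) | (c | ~b))

  ~d = 1010101010101010
  ~a = 1111111100000000
  (~a | c) = 1111111100110011
  (~d & (~a | c)) = 1010101000100010
  ~b = 1111000011110000
  (c | ~b) = 1111001111110011
  ((~d & (~a | c)) | (c | ~b)) = 1111101111110011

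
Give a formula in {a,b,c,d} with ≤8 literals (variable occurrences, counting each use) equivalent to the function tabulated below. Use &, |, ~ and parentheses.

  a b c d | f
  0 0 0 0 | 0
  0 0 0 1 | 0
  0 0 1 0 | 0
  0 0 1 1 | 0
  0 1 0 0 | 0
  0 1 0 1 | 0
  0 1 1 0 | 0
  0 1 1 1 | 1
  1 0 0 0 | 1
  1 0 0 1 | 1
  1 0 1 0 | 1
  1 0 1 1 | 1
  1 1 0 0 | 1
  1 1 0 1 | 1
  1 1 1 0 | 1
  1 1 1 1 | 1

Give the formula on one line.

  (d | a) = 0101010111111111
  ((d | a) & b) = 0000010100001111
  (c & ((d | a) & b)) = 0000000100000011
  (a | (c & ((d | a) & b))) = 0000000111111111

(a | (c & ((d | a) & b)))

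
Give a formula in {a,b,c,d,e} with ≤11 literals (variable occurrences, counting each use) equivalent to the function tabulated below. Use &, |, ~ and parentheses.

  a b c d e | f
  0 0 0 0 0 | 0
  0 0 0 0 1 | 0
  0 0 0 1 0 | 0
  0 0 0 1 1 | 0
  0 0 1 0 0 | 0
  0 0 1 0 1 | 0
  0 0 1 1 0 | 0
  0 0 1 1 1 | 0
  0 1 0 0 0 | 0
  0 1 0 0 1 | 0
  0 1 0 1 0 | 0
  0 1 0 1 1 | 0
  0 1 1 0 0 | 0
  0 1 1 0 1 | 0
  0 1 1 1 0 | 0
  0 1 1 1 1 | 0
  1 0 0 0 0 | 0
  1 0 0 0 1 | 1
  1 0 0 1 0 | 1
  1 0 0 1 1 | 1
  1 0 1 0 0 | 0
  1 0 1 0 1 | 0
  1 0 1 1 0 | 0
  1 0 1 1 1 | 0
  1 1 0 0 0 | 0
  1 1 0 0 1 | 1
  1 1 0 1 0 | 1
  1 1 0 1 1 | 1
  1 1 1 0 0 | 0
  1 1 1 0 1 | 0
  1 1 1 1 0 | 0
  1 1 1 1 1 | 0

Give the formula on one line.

  ~c = 11110000111100001111000011110000
  (~c & a) = 00000000000000001111000011110000
  ~b = 11111111000000001111111100000000
  (~b | c) = 11111111000011111111111100001111
  (a | (~b | c)) = 11111111000011111111111111111111
  (d | e) = 01110111011101110111011101110111
  ((d | e) | c) = 01111111011111110111111101111111
  ((a | (~b | c)) & ((d | e) | c)) = 01111111000011110111111101111111
  ((~c & a) & ((a | (~b | c)) & ((d | e) | c))) = 00000000000000000111000001110000

((~c & a) & ((a | (~b | c)) & ((d | e) | c)))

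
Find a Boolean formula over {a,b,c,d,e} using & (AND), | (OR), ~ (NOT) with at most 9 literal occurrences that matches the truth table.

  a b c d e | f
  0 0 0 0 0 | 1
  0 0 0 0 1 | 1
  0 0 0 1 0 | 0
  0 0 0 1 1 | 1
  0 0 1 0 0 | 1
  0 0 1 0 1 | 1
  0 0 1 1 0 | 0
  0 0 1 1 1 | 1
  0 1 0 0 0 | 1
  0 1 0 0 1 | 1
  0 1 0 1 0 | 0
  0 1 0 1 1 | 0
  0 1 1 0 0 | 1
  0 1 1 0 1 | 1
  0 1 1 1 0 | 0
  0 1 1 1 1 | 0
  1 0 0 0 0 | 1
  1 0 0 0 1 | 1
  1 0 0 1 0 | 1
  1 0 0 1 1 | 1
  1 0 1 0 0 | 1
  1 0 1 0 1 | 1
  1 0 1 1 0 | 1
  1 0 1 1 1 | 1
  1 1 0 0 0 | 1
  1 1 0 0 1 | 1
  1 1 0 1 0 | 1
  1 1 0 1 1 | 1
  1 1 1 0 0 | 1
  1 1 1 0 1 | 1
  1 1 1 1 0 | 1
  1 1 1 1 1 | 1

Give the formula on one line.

(((((e & (~d & ~c)) | ~b) & e) | ~d) | a)

  ~d = 11001100110011001100110011001100
  ~c = 11110000111100001111000011110000
  (~d & ~c) = 11000000110000001100000011000000
  (e & (~d & ~c)) = 01000000010000000100000001000000
  ~b = 11111111000000001111111100000000
  ((e & (~d & ~c)) | ~b) = 11111111010000001111111101000000
  (((e & (~d & ~c)) | ~b) & e) = 01010101010000000101010101000000
  ((((e & (~d & ~c)) | ~b) & e) | ~d) = 11011101110011001101110111001100
  (((((e & (~d & ~c)) | ~b) & e) | ~d) | a) = 11011101110011001111111111111111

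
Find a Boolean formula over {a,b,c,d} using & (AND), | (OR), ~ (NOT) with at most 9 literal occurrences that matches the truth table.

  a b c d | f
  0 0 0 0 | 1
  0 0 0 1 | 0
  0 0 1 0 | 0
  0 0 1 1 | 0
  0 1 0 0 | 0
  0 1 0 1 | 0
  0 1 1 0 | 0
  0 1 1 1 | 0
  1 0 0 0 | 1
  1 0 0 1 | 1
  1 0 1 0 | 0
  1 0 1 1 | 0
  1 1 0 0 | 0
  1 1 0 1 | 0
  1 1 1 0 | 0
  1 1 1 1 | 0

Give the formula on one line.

  ~b = 1111000011110000
  (a | b) = 0000111111111111
  ((a | b) & d) = 0000010101010101
  ~d = 1010101010101010
  (((a | b) & d) | ~d) = 1010111111111111
  (~b & (((a | b) & d) | ~d)) = 1010000011110000
  ~c = 1100110011001100
  (~c & ~b) = 1100000011000000
  ((~b & (((a | b) & d) | ~d)) & (~c & ~b)) = 1000000011000000

((~b & (((a | b) & d) | ~d)) & (~c & ~b))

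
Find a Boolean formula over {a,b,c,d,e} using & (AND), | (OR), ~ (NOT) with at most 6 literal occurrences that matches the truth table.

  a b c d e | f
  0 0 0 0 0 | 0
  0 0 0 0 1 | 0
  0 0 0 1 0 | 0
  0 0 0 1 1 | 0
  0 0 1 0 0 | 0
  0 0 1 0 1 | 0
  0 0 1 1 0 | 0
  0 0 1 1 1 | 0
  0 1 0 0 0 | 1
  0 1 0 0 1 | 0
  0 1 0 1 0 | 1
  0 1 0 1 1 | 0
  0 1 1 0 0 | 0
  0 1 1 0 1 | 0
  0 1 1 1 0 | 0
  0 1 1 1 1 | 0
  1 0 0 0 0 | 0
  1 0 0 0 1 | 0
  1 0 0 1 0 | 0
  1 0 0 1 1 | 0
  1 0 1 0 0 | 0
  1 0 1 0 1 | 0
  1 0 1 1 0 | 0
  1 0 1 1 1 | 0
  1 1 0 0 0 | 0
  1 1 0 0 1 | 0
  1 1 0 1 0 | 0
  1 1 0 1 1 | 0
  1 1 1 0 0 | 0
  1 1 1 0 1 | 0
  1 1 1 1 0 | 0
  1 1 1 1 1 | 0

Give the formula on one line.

(~e & ((b & ~a) & (~c & (d | b))))

  ~e = 10101010101010101010101010101010
  ~a = 11111111111111110000000000000000
  (b & ~a) = 00000000111111110000000000000000
  ~c = 11110000111100001111000011110000
  (d | b) = 00110011111111110011001111111111
  (~c & (d | b)) = 00110000111100000011000011110000
  ((b & ~a) & (~c & (d | b))) = 00000000111100000000000000000000
  (~e & ((b & ~a) & (~c & (d | b)))) = 00000000101000000000000000000000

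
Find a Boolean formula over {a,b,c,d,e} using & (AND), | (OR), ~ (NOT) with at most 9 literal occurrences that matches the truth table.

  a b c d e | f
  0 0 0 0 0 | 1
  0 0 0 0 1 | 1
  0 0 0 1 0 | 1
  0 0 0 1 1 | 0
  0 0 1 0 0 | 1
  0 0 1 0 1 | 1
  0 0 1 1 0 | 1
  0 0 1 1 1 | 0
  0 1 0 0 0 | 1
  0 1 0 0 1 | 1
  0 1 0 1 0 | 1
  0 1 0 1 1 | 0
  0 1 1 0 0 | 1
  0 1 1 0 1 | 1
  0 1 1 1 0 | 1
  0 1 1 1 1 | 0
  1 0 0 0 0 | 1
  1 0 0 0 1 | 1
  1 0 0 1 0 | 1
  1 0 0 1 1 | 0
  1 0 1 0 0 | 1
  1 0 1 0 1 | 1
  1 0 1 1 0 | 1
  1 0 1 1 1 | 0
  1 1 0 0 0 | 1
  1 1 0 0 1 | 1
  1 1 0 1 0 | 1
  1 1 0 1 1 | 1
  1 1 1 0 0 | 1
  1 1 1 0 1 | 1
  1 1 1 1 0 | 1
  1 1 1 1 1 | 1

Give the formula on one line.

  (e & b) = 00000000010101010000000001010101
  ((e & b) & a) = 00000000000000000000000001010101
  ~e = 10101010101010101010101010101010
  ~d = 11001100110011001100110011001100
  (e | d) = 01110111011101110111011101110111
  ~c = 11110000111100001111000011110000
  ((e | d) | ~c) = 11110111111101111111011111110111
  (~d & ((e | d) | ~c)) = 11000100110001001100010011000100
  (~e | (~d & ((e | d) | ~c))) = 11101110111011101110111011101110
  (((e & b) & a) | (~e | (~d & ((e | d) | ~c)))) = 11101110111011101110111011111111

(((e & b) & a) | (~e | (~d & ((e | d) | ~c))))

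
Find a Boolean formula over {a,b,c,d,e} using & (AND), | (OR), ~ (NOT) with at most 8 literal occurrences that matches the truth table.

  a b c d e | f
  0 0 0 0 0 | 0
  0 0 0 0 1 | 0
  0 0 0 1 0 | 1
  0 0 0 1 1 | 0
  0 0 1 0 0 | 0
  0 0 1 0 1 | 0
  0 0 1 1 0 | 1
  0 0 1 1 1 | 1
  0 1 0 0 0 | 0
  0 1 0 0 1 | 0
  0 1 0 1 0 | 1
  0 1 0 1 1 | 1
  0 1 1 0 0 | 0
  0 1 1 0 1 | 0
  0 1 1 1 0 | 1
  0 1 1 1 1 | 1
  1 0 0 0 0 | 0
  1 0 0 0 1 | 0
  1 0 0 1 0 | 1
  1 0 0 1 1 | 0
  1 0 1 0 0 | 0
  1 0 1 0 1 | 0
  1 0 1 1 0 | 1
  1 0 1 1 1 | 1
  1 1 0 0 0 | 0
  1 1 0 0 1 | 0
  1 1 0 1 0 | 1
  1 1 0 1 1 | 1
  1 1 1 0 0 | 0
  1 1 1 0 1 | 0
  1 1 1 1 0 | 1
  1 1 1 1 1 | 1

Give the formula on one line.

(d & (b | ((~b | (~e & ~d)) & (~e | c))))

  ~b = 11111111000000001111111100000000
  ~e = 10101010101010101010101010101010
  ~d = 11001100110011001100110011001100
  (~e & ~d) = 10001000100010001000100010001000
  (~b | (~e & ~d)) = 11111111100010001111111110001000
  (~e | c) = 10101111101011111010111110101111
  ((~b | (~e & ~d)) & (~e | c)) = 10101111100010001010111110001000
  (b | ((~b | (~e & ~d)) & (~e | c))) = 10101111111111111010111111111111
  (d & (b | ((~b | (~e & ~d)) & (~e | c)))) = 00100011001100110010001100110011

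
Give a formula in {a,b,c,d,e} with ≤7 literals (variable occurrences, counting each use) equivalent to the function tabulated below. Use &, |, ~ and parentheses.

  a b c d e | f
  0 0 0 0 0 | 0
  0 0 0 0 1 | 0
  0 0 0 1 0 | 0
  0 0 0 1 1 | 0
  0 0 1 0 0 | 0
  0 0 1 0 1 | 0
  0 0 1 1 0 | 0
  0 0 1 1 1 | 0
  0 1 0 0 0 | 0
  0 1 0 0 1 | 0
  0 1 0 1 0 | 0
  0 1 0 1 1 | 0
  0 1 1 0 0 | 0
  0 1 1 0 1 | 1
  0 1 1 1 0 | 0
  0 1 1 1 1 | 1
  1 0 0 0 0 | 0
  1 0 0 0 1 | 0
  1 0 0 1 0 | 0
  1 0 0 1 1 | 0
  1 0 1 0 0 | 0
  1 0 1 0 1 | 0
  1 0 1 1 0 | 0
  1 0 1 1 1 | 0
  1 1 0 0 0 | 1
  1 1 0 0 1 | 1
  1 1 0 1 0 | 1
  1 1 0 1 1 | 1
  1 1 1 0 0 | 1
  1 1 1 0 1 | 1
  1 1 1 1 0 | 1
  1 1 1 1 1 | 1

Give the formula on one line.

  (b & e) = 00000000010101010000000001010101
  ~e = 10101010101010101010101010101010
  (~e | c) = 10101111101011111010111110101111
  ~a = 11111111111111110000000000000000
  ((~e | c) & ~a) = 10101111101011110000000000000000
  ((b & e) & ((~e | c) & ~a)) = 00000000000001010000000000000000
  (a & b) = 00000000000000000000000011111111
  (((b & e) & ((~e | c) & ~a)) | (a & b)) = 00000000000001010000000011111111

(((b & e) & ((~e | c) & ~a)) | (a & b))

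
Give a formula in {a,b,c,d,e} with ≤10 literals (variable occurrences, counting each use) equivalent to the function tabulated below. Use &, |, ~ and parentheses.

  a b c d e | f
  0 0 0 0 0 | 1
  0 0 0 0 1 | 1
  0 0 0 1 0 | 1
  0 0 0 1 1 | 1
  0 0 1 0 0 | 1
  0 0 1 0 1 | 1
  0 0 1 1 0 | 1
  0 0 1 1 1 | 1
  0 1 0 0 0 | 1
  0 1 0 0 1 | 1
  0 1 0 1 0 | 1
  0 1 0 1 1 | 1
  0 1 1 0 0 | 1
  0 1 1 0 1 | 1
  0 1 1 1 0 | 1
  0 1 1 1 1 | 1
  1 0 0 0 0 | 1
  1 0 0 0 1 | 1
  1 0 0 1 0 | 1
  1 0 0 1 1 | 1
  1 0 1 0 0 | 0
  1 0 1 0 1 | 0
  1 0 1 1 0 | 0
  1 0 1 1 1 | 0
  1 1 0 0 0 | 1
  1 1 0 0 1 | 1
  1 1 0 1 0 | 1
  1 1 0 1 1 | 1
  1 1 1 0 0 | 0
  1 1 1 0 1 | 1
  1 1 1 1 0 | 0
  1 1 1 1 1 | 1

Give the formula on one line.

  ~a = 11111111111111110000000000000000
  ~c = 11110000111100001111000011110000
  (~a | ~c) = 11111111111111111111000011110000
  (e | ~c) = 11110101111101011111010111110101
  (a | d) = 00110011001100111111111111111111
  ((e | ~c) & (a | d)) = 00110001001100011111010111110101
  (c | d) = 00111111001111110011111100111111
  (b & (c | d)) = 00000000001111110000000000111111
  (((e | ~c) & (a | d)) & (b & (c | d))) = 00000000001100010000000000110101
  ((~a | ~c) | (((e | ~c) & (a | d)) & (b & (c | d)))) = 11111111111111111111000011110101

((~a | ~c) | (((e | ~c) & (a | d)) & (b & (c | d))))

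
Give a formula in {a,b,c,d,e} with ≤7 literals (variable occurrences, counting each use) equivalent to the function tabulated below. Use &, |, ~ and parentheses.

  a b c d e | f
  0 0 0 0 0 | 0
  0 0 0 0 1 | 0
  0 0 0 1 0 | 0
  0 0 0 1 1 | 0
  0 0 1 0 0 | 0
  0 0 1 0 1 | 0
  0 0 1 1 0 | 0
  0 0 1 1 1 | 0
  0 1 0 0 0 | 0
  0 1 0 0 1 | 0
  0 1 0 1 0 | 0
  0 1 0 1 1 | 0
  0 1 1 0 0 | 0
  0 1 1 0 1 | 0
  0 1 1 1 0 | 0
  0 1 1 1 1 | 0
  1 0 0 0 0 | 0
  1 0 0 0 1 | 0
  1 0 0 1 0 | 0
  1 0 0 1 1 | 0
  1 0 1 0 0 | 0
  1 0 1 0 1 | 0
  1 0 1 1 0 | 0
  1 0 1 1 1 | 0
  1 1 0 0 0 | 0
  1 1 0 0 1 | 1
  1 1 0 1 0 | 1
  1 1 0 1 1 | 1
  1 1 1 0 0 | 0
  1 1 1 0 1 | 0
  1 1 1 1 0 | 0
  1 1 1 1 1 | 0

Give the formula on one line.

(((~c & b) & a) & (d | e))

  ~c = 11110000111100001111000011110000
  (~c & b) = 00000000111100000000000011110000
  ((~c & b) & a) = 00000000000000000000000011110000
  (d | e) = 01110111011101110111011101110111
  (((~c & b) & a) & (d | e)) = 00000000000000000000000001110000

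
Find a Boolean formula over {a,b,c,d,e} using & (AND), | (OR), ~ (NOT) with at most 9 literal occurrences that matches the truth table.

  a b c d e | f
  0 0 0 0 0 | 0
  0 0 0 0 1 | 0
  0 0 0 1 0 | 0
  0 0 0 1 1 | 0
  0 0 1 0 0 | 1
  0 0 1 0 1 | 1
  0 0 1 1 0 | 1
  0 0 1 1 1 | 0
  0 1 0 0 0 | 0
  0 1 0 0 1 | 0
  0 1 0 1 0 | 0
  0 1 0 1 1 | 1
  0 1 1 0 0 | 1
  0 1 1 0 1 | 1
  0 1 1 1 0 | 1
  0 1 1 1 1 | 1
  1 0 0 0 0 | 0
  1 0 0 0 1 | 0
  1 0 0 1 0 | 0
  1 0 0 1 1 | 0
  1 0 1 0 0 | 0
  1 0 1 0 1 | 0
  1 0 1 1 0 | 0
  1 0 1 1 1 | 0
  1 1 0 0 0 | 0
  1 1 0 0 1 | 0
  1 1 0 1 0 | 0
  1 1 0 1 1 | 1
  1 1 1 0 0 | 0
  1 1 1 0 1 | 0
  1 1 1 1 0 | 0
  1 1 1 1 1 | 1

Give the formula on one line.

((~e | (~d | b)) & ((c & ~a) | (d & e)))

  ~e = 10101010101010101010101010101010
  ~d = 11001100110011001100110011001100
  (~d | b) = 11001100111111111100110011111111
  (~e | (~d | b)) = 11101110111111111110111011111111
  ~a = 11111111111111110000000000000000
  (c & ~a) = 00001111000011110000000000000000
  (d & e) = 00010001000100010001000100010001
  ((c & ~a) | (d & e)) = 00011111000111110001000100010001
  ((~e | (~d | b)) & ((c & ~a) | (d & e))) = 00001110000111110000000000010001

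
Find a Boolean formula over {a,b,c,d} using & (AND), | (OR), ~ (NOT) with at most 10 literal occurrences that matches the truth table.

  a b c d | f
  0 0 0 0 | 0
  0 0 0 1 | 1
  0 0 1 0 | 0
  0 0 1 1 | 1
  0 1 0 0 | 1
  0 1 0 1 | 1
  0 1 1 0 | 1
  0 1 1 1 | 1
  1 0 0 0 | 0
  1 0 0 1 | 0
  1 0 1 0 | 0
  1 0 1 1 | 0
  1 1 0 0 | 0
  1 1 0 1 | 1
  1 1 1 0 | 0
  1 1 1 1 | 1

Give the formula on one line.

  ~b = 1111000011110000
  (d & ~b) = 0101000001010000
  ~a = 1111111100000000
  ~c = 1100110011001100
  (~b | ~c) = 1111110011111100
  (~a & (~b | ~c)) = 1111110000000000
  ((d & ~b) & (~a & (~b | ~c))) = 0101000000000000
  (((d & ~b) & (~a & (~b | ~c))) | b) = 0101111100001111
  ~d = 1010101010101010
  (~a & ~d) = 1010101000000000
  ((~a & ~d) | d) = 1111111101010101
  ((((d & ~b) & (~a & (~b | ~c))) | b) & ((~a & ~d) | d)) = 0101111100000101

((((d & ~b) & (~a & (~b | ~c))) | b) & ((~a & ~d) | d))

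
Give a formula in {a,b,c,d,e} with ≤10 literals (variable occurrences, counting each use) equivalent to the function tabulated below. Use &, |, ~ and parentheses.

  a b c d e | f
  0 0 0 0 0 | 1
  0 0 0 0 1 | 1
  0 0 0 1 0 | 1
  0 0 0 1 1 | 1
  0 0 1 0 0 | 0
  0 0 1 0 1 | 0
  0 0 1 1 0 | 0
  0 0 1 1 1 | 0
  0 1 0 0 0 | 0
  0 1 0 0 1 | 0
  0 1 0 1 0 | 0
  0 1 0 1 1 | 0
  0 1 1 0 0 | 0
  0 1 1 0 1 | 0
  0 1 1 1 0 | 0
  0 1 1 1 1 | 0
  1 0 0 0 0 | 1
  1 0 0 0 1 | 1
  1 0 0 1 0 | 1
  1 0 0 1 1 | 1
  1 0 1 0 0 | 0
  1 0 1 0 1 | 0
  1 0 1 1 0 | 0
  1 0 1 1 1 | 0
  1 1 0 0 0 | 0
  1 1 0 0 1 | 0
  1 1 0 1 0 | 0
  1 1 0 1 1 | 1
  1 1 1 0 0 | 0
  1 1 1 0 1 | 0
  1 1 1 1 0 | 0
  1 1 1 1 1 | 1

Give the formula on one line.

  (a & e) = 00000000000000000101010101010101
  (d & b) = 00000000001100110000000000110011
  ((a & e) & (d & b)) = 00000000000000000000000000010001
  ~b = 11111111000000001111111100000000
  ~c = 11110000111100001111000011110000
  (b | ~c) = 11110000111111111111000011111111
  (~b & (b | ~c)) = 11110000000000001111000000000000
  (((a & e) & (d & b)) | (~b & (b | ~c))) = 11110000000000001111000000010001

(((a & e) & (d & b)) | (~b & (b | ~c)))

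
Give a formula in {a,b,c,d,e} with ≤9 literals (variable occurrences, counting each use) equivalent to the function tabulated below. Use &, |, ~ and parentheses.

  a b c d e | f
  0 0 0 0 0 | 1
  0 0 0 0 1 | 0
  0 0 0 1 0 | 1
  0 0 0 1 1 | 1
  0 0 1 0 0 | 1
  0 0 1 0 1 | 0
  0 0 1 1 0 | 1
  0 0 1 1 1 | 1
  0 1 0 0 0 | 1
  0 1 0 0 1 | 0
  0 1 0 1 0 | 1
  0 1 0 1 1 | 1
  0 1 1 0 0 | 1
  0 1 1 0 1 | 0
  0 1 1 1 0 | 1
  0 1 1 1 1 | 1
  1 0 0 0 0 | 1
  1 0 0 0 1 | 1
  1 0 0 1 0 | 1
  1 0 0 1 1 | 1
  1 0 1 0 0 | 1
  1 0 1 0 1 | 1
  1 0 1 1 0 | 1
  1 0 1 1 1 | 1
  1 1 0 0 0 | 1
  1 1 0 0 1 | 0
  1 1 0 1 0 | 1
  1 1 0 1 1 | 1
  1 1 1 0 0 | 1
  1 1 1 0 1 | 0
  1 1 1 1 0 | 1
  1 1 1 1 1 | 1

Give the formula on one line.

((((e & a) & (a & ~b)) | d) | ~e)

  (e & a) = 00000000000000000101010101010101
  ~b = 11111111000000001111111100000000
  (a & ~b) = 00000000000000001111111100000000
  ((e & a) & (a & ~b)) = 00000000000000000101010100000000
  (((e & a) & (a & ~b)) | d) = 00110011001100110111011100110011
  ~e = 10101010101010101010101010101010
  ((((e & a) & (a & ~b)) | d) | ~e) = 10111011101110111111111110111011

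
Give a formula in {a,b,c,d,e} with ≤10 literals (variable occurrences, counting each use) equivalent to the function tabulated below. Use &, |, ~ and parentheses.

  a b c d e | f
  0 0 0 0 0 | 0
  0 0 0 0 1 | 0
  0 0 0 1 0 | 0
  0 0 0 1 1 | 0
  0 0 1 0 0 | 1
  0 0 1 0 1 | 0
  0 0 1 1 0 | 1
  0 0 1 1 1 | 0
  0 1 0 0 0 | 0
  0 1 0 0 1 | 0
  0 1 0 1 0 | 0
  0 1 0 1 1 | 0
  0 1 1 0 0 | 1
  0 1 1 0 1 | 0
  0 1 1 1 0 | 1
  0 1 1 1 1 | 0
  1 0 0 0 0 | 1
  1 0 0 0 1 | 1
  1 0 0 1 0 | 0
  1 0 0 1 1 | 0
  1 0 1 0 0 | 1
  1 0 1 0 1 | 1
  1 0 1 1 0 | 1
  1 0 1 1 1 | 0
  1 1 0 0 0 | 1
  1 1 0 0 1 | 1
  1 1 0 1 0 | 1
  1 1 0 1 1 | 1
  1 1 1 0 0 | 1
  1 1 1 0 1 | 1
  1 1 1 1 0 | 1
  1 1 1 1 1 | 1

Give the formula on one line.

  ~d = 11001100110011001100110011001100
  ~c = 11110000111100001111000011110000
  ~e = 10101010101010101010101010101010
  ~b = 11111111000000001111111100000000
  (~e & ~b) = 10101010000000001010101000000000
  (~c | (~e & ~b)) = 11111010111100001111101011110000
  ((~c | (~e & ~b)) | d) = 11111011111100111111101111110011
  (b & ((~c | (~e & ~b)) | d)) = 00000000111100110000000011110011
  (~d | (b & ((~c | (~e & ~b)) | d))) = 11001100111111111100110011111111
  ((~d | (b & ((~c | (~e & ~b)) | d))) & a) = 00000000000000001100110011111111
  (c & ~e) = 00001010000010100000101000001010
  (((~d | (b & ((~c | (~e & ~b)) | d))) & a) | (c & ~e)) = 00001010000010101100111011111111

(((~d | (b & ((~c | (~e & ~b)) | d))) & a) | (c & ~e))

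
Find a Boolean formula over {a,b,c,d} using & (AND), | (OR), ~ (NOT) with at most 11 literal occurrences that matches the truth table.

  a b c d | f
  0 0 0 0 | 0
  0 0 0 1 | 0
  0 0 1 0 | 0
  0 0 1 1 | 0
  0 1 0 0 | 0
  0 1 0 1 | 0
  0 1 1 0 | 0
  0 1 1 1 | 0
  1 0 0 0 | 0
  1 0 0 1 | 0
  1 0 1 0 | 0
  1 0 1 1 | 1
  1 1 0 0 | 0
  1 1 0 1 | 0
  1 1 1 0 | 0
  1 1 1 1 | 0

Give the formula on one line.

(((~b & ((~d | a) | c)) & (~a | d)) & (c & a))

  ~b = 1111000011110000
  ~d = 1010101010101010
  (~d | a) = 1010101011111111
  ((~d | a) | c) = 1011101111111111
  (~b & ((~d | a) | c)) = 1011000011110000
  ~a = 1111111100000000
  (~a | d) = 1111111101010101
  ((~b & ((~d | a) | c)) & (~a | d)) = 1011000001010000
  (c & a) = 0000000000110011
  (((~b & ((~d | a) | c)) & (~a | d)) & (c & a)) = 0000000000010000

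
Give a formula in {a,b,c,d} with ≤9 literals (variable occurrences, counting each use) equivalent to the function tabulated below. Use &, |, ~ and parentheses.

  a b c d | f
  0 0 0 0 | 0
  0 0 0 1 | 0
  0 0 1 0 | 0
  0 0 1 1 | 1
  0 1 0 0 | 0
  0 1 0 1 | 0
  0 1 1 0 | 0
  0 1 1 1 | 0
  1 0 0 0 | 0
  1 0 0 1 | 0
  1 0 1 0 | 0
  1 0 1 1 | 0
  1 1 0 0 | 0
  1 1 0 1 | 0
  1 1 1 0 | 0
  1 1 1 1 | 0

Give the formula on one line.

(((d & ~a) & (~d | ~b)) & ((a | c) & (b | ~a)))

  ~a = 1111111100000000
  (d & ~a) = 0101010100000000
  ~d = 1010101010101010
  ~b = 1111000011110000
  (~d | ~b) = 1111101011111010
  ((d & ~a) & (~d | ~b)) = 0101000000000000
  (a | c) = 0011001111111111
  (b | ~a) = 1111111100001111
  ((a | c) & (b | ~a)) = 0011001100001111
  (((d & ~a) & (~d | ~b)) & ((a | c) & (b | ~a))) = 0001000000000000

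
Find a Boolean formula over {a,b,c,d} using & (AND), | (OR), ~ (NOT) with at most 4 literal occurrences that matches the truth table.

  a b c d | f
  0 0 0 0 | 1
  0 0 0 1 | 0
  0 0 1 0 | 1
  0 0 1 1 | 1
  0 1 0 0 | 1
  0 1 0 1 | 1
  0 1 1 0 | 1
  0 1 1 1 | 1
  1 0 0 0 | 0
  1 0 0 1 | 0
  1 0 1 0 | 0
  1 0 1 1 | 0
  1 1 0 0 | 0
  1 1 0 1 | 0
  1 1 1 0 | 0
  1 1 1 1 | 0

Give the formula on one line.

  ~d = 1010101010101010
  (~d | b) = 1010111110101111
  ((~d | b) | c) = 1011111110111111
  ~a = 1111111100000000
  (((~d | b) | c) & ~a) = 1011111100000000

(((~d | b) | c) & ~a)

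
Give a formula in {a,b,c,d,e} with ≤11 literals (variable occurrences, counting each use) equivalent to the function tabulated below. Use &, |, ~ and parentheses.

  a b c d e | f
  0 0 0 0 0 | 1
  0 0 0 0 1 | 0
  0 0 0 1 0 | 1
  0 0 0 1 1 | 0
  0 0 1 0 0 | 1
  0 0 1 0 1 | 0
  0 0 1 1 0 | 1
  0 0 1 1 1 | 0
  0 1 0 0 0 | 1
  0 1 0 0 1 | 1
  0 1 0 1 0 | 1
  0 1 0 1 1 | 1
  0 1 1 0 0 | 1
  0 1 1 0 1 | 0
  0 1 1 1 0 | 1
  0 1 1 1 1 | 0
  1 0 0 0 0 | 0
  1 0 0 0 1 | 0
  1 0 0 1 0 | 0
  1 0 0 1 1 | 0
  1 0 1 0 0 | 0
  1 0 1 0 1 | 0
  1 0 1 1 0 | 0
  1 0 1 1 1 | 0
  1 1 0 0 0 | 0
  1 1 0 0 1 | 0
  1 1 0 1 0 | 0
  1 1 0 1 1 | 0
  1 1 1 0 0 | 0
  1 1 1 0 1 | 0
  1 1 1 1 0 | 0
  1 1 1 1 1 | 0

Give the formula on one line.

((~a & (~e | ~c)) & ((~a & b) | ((~d | ~a) & ~e)))

  ~a = 11111111111111110000000000000000
  ~e = 10101010101010101010101010101010
  ~c = 11110000111100001111000011110000
  (~e | ~c) = 11111010111110101111101011111010
  (~a & (~e | ~c)) = 11111010111110100000000000000000
  (~a & b) = 00000000111111110000000000000000
  ~d = 11001100110011001100110011001100
  (~d | ~a) = 11111111111111111100110011001100
  ((~d | ~a) & ~e) = 10101010101010101000100010001000
  ((~a & b) | ((~d | ~a) & ~e)) = 10101010111111111000100010001000
  ((~a & (~e | ~c)) & ((~a & b) | ((~d | ~a) & ~e))) = 10101010111110100000000000000000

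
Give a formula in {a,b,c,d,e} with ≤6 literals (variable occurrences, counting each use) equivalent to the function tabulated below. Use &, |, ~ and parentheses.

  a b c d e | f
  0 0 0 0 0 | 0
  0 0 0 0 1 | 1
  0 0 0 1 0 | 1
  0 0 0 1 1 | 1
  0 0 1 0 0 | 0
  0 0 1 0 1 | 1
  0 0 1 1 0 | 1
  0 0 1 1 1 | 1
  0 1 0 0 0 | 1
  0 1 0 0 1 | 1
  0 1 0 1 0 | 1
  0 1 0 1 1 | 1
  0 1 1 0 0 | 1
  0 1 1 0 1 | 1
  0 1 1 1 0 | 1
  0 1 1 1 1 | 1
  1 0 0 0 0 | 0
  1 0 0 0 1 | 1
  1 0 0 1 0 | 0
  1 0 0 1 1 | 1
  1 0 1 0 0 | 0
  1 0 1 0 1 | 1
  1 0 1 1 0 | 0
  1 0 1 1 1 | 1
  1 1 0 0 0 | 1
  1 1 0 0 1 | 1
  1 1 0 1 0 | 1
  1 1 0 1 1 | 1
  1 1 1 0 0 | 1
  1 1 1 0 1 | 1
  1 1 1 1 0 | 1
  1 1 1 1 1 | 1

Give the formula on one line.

((b | e) | ((b | d) & ~a))

  (b | e) = 01010101111111110101010111111111
  (b | d) = 00110011111111110011001111111111
  ~a = 11111111111111110000000000000000
  ((b | d) & ~a) = 00110011111111110000000000000000
  ((b | e) | ((b | d) & ~a)) = 01110111111111110101010111111111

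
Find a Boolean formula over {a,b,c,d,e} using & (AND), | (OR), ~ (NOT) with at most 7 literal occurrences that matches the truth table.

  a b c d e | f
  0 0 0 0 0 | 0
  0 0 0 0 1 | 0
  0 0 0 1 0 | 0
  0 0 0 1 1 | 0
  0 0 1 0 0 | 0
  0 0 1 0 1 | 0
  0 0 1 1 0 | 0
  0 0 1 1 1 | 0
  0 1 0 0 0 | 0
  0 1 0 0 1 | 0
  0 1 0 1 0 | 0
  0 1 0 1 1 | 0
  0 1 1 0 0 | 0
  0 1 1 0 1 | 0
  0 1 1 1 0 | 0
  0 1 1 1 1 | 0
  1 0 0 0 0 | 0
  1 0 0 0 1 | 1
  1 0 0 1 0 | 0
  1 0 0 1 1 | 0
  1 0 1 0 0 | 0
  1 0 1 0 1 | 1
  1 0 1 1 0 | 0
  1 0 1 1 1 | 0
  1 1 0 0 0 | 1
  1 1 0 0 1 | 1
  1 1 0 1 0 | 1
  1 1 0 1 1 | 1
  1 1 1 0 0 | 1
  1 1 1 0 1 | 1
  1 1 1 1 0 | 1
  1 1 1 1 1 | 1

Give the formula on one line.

  ~a = 11111111111111110000000000000000
  ~d = 11001100110011001100110011001100
  (~d & e) = 01000100010001000100010001000100
  (b | (~d & e)) = 01000100111111110100010011111111
  (~a | (b | (~d & e))) = 11111111111111110100010011111111
  (a & (~a | (b | (~d & e)))) = 00000000000000000100010011111111

(a & (~a | (b | (~d & e))))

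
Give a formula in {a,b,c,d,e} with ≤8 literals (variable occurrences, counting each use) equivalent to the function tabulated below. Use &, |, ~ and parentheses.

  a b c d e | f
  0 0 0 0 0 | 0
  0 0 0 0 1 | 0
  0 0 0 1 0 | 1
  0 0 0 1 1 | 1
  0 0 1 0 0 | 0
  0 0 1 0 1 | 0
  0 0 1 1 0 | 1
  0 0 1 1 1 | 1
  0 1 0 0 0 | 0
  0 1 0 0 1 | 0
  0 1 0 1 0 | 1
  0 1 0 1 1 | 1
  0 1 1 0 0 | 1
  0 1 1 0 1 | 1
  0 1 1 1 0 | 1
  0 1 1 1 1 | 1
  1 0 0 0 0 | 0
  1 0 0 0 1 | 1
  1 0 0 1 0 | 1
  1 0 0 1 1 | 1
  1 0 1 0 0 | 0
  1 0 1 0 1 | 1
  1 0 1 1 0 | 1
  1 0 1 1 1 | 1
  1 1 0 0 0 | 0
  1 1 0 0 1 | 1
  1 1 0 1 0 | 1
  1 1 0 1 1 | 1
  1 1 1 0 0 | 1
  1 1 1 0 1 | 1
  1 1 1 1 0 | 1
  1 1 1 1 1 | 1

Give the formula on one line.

  ~a = 11111111111111110000000000000000
  (~a & d) = 00110011001100110000000000000000
  (a | (~a & d)) = 00110011001100111111111111111111
  ((a | (~a & d)) & e) = 00010001000100010101010101010101
  (((a | (~a & d)) & e) | d) = 00110011001100110111011101110111
  (c & b) = 00000000000011110000000000001111
  ((((a | (~a & d)) & e) | d) | (c & b)) = 00110011001111110111011101111111

((((a | (~a & d)) & e) | d) | (c & b))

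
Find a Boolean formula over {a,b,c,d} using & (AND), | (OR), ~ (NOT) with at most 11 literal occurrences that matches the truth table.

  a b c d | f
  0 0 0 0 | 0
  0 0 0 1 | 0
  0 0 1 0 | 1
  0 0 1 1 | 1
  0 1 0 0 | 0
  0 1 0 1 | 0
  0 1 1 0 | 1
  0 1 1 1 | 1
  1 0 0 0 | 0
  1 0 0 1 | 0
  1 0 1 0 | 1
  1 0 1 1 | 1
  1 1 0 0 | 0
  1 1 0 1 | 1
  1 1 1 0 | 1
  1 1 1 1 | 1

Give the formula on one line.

  ~d = 1010101010101010
  (b & ~d) = 0000101000001010
  ~a = 1111111100000000
  (~a & b) = 0000111100000000
  ((~a & b) | d) = 0101111101010101
  (a & ((~a & b) | d)) = 0000000001010101
  (b & (a & ((~a & b) | d))) = 0000000000000101
  ((b & ~d) | (b & (a & ((~a & b) | d)))) = 0000101000001111
  (d & ((b & ~d) | (b & (a & ((~a & b) | d))))) = 0000000000000101
  (c | (d & ((b & ~d) | (b & (a & ((~a & b) | d)))))) = 0011001100110111

(c | (d & ((b & ~d) | (b & (a & ((~a & b) | d))))))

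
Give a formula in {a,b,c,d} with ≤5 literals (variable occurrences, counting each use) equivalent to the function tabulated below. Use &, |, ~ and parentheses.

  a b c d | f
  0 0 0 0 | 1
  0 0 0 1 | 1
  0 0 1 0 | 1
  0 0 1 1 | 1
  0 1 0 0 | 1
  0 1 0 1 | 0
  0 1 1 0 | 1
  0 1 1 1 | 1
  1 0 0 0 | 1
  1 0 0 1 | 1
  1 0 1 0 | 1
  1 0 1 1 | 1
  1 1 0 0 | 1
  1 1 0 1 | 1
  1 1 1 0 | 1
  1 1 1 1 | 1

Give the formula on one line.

  ~d = 1010101010101010
  (~d | c) = 1011101110111011
  ~b = 1111000011110000
  (a | ~b) = 1111000011111111
  ((~d | c) | (a | ~b)) = 1111101111111111

((~d | c) | (a | ~b))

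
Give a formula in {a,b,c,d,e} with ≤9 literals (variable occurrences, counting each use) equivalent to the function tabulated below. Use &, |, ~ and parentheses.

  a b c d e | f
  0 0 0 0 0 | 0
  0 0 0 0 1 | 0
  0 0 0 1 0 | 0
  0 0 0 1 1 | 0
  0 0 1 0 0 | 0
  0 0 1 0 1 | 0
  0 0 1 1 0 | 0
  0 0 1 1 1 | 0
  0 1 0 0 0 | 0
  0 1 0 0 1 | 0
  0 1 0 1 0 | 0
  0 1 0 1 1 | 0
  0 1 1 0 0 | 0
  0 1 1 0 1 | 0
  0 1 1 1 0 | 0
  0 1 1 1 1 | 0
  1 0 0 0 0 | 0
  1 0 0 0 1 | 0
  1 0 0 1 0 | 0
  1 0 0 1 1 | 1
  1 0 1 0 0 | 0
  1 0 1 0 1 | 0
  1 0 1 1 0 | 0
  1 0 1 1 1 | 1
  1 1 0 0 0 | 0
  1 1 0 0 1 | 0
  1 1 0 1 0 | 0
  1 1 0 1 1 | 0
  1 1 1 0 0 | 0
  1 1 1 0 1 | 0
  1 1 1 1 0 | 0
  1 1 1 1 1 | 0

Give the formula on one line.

((~d | (~e | a)) & ((e & d) & ~b))

  ~d = 11001100110011001100110011001100
  ~e = 10101010101010101010101010101010
  (~e | a) = 10101010101010101111111111111111
  (~d | (~e | a)) = 11101110111011101111111111111111
  (e & d) = 00010001000100010001000100010001
  ~b = 11111111000000001111111100000000
  ((e & d) & ~b) = 00010001000000000001000100000000
  ((~d | (~e | a)) & ((e & d) & ~b)) = 00000000000000000001000100000000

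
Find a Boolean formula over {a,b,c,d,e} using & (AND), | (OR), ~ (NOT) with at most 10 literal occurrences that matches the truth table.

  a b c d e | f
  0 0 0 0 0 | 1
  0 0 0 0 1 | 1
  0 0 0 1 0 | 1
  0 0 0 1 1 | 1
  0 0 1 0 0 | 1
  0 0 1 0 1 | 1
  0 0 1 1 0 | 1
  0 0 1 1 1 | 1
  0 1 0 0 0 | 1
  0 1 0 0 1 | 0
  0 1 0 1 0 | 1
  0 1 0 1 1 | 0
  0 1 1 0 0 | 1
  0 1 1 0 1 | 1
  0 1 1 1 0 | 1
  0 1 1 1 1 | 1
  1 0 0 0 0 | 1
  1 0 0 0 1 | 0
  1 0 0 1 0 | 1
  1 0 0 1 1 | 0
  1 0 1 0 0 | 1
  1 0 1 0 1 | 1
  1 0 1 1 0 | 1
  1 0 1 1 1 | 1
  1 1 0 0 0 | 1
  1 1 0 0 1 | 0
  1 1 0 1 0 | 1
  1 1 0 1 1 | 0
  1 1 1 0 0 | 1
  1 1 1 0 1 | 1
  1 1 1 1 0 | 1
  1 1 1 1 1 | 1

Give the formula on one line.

((~b | (~e | c)) & ((~a | c) | (~e & ~c)))

  ~b = 11111111000000001111111100000000
  ~e = 10101010101010101010101010101010
  (~e | c) = 10101111101011111010111110101111
  (~b | (~e | c)) = 11111111101011111111111110101111
  ~a = 11111111111111110000000000000000
  (~a | c) = 11111111111111110000111100001111
  ~c = 11110000111100001111000011110000
  (~e & ~c) = 10100000101000001010000010100000
  ((~a | c) | (~e & ~c)) = 11111111111111111010111110101111
  ((~b | (~e | c)) & ((~a | c) | (~e & ~c))) = 11111111101011111010111110101111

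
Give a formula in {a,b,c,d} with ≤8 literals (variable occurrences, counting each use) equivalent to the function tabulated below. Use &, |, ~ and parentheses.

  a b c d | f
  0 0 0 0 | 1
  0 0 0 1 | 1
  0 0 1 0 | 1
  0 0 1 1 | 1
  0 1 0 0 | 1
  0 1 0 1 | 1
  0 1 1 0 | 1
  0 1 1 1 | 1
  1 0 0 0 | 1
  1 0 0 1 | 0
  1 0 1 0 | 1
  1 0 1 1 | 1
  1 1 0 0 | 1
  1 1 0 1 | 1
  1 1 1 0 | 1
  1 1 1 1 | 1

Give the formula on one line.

  ~d = 1010101010101010
  (b | ~d) = 1010111110101111
  ~a = 1111111100000000
  (~a | ~d) = 1111111110101010
  ((~a | ~d) | c) = 1111111110111011
  ((b | ~d) | ((~a | ~d) | c)) = 1111111110111111

((b | ~d) | ((~a | ~d) | c))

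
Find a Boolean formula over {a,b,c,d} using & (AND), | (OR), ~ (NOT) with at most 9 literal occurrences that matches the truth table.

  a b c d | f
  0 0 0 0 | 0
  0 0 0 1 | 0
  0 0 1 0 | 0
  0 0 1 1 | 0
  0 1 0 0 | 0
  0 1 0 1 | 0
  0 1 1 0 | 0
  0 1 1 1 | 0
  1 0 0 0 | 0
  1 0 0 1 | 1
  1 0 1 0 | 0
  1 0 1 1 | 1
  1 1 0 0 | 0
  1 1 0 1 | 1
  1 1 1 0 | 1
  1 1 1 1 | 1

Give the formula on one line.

  (a & b) = 0000000000001111
  ((a & b) | d) = 0101010101011111
  (((a & b) | d) & a) = 0000000001011111
  ~c = 1100110011001100
  ~b = 1111000011110000
  (~c | ~b) = 1111110011111100
  (d & (~c | ~b)) = 0101010001010100
  (c | (d & (~c | ~b))) = 0111011101110111
  ~a = 1111111100000000
  ((c | (d & (~c | ~b))) | ~a) = 1111111101110111
  ((((a & b) | d) & a) & ((c | (d & (~c | ~b))) | ~a)) = 0000000001010111

((((a & b) | d) & a) & ((c | (d & (~c | ~b))) | ~a))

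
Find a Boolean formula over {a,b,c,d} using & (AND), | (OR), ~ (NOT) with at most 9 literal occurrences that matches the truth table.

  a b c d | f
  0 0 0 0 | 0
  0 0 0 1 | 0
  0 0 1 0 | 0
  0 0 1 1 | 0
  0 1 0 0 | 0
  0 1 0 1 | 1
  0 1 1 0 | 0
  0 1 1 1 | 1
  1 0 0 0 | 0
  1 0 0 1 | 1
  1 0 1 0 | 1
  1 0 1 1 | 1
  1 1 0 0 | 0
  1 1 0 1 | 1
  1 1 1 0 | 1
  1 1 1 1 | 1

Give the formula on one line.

  (d & b) = 0000010100000101
  (c & a) = 0000000000110011
  ((d & b) | (c & a)) = 0000010100110111
  (a & d) = 0000000001010101
  (((d & b) | (c & a)) | (a & d)) = 0000010101110111

(((d & b) | (c & a)) | (a & d))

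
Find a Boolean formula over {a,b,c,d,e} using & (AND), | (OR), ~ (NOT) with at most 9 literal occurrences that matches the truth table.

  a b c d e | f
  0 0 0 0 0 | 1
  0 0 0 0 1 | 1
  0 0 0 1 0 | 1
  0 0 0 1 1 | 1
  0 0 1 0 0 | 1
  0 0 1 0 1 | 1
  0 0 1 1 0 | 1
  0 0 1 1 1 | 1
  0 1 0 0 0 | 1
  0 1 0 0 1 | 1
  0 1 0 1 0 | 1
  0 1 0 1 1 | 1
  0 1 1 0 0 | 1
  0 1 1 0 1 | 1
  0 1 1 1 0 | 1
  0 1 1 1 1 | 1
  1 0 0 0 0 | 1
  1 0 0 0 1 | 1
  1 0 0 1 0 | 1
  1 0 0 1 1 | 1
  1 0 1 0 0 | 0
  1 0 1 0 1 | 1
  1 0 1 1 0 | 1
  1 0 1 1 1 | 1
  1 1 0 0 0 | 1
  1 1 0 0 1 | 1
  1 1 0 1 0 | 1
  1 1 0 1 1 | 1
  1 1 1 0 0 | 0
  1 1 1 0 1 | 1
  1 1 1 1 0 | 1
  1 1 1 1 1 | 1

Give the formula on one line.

  ~e = 10101010101010101010101010101010
  ~a = 11111111111111110000000000000000
  (~e & ~a) = 10101010101010100000000000000000
  ~c = 11110000111100001111000011110000
  (c & d) = 00000011000000110000001100000011
  (~c | (c & d)) = 11110011111100111111001111110011
  ((~e & ~a) | (~c | (c & d))) = 11111011111110111111001111110011
  (e | ((~e & ~a) | (~c | (c & d)))) = 11111111111111111111011111110111

(e | ((~e & ~a) | (~c | (c & d))))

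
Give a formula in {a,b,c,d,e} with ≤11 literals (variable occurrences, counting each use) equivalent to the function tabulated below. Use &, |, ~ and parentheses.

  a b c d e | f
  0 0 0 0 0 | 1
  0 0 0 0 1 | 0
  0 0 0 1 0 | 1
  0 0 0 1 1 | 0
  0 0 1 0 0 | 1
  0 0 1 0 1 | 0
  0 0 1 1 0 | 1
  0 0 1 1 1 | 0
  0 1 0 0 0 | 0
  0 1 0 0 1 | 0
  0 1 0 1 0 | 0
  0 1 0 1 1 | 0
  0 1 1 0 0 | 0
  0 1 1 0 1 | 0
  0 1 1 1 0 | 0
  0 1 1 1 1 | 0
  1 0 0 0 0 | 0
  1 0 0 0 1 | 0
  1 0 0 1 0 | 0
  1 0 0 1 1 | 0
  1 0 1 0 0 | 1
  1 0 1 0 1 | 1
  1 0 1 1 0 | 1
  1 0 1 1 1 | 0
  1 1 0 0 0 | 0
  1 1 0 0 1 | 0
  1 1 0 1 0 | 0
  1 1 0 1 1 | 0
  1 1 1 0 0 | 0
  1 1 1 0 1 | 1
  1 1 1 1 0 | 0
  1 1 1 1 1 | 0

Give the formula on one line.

  ~b = 11111111000000001111111100000000
  (e | ~b) = 11111111010101011111111101010101
  ~e = 10101010101010101010101010101010
  ~d = 11001100110011001100110011001100
  (~d | b) = 11001100111111111100110011111111
  ((~d | b) & a) = 00000000000000001100110011111111
  (((~d | b) & a) & ~d) = 00000000000000001100110011001100
  (~e | (((~d | b) & a) & ~d)) = 10101010101010101110111011101110
  ~a = 11111111111111110000000000000000
  (c | ~a) = 11111111111111110000111100001111
  ((~e | (((~d | b) & a) & ~d)) & (c | ~a)) = 10101010101010100000111000001110
  ((e | ~b) & ((~e | (((~d | b) & a) & ~d)) & (c | ~a))) = 10101010000000000000111000000100

((e | ~b) & ((~e | (((~d | b) & a) & ~d)) & (c | ~a)))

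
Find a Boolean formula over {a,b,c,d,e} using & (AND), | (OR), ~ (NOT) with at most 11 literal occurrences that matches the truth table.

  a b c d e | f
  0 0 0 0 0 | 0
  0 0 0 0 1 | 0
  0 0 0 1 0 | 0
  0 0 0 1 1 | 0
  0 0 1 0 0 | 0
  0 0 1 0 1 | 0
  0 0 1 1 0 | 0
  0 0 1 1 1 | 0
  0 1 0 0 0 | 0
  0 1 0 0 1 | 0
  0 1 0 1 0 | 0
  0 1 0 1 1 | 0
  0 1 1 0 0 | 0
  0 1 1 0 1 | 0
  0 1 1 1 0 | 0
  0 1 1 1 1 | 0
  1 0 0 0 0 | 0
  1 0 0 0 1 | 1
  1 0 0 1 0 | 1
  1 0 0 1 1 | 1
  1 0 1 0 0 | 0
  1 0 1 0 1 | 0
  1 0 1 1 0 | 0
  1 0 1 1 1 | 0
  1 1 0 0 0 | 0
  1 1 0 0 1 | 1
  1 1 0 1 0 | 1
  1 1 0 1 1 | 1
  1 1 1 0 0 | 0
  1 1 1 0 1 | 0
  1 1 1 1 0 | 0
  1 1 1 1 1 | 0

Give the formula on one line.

  ~c = 11110000111100001111000011110000
  (a & ~c) = 00000000000000001111000011110000
  (a & d) = 00000000000000000011001100110011
  (~c | (a & d)) = 11110000111100001111001111110011
  ((~c | (a & d)) & e) = 01010000010100000101000101010001
  ~e = 10101010101010101010101010101010
  (~e & d) = 00100010001000100010001000100010
  (((~c | (a & d)) & e) | (~e & d)) = 01110010011100100111001101110011
  ((a & ~c) & (((~c | (a & d)) & e) | (~e & d))) = 00000000000000000111000001110000

((a & ~c) & (((~c | (a & d)) & e) | (~e & d)))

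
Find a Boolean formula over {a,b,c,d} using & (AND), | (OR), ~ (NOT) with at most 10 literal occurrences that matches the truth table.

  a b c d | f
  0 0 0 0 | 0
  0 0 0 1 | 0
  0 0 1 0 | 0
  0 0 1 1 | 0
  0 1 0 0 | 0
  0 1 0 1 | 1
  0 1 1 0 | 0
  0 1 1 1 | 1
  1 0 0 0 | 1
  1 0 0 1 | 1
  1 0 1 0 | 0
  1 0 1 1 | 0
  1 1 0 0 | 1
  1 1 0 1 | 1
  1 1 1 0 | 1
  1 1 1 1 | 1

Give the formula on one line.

  (d | a) = 0101010111111111
  ~b = 1111000011110000
  (c & a) = 0000000000110011
  (~b | (c & a)) = 1111000011110011
  ~c = 1100110011001100
  ~d = 1010101010101010
  (a | ~d) = 1010101011111111
  (~c & (a | ~d)) = 1000100011001100
  ((~b | (c & a)) & (~c & (a | ~d))) = 1000000011000000
  (b | ((~b | (c & a)) & (~c & (a | ~d)))) = 1000111111001111
  ((d | a) & (b | ((~b | (c & a)) & (~c & (a | ~d))))) = 0000010111001111

((d | a) & (b | ((~b | (c & a)) & (~c & (a | ~d)))))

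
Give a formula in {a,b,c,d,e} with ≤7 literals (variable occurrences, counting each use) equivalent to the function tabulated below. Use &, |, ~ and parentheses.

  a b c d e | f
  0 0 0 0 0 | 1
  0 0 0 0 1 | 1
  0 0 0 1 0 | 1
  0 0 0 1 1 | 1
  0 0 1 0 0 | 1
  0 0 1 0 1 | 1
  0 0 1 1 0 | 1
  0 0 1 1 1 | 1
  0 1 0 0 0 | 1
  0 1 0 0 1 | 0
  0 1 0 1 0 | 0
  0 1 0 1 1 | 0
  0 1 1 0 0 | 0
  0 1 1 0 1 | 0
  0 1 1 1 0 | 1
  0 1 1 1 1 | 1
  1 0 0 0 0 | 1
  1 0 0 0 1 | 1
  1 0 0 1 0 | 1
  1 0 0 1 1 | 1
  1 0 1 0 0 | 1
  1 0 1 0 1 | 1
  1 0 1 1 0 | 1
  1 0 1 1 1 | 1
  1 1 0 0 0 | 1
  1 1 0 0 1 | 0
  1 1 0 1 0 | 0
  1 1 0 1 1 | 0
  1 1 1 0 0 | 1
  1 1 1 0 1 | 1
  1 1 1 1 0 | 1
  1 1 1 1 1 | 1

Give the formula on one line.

(((c & (d | a)) | ((~e & ~c) & ~d)) | ~b)

  (d | a) = 00110011001100111111111111111111
  (c & (d | a)) = 00000011000000110000111100001111
  ~e = 10101010101010101010101010101010
  ~c = 11110000111100001111000011110000
  (~e & ~c) = 10100000101000001010000010100000
  ~d = 11001100110011001100110011001100
  ((~e & ~c) & ~d) = 10000000100000001000000010000000
  ((c & (d | a)) | ((~e & ~c) & ~d)) = 10000011100000111000111110001111
  ~b = 11111111000000001111111100000000
  (((c & (d | a)) | ((~e & ~c) & ~d)) | ~b) = 11111111100000111111111110001111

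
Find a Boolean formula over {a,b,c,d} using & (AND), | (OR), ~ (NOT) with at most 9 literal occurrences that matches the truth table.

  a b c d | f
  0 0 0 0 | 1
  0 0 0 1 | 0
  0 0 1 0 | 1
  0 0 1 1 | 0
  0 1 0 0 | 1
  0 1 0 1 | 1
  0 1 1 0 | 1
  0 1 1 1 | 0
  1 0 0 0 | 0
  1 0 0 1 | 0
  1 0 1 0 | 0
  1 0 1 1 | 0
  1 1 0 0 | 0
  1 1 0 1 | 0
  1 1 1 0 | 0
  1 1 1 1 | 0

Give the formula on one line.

((~d | b) & (~a & (~d | (~c | ~b))))

  ~d = 1010101010101010
  (~d | b) = 1010111110101111
  ~a = 1111111100000000
  ~c = 1100110011001100
  ~b = 1111000011110000
  (~c | ~b) = 1111110011111100
  (~d | (~c | ~b)) = 1111111011111110
  (~a & (~d | (~c | ~b))) = 1111111000000000
  ((~d | b) & (~a & (~d | (~c | ~b)))) = 1010111000000000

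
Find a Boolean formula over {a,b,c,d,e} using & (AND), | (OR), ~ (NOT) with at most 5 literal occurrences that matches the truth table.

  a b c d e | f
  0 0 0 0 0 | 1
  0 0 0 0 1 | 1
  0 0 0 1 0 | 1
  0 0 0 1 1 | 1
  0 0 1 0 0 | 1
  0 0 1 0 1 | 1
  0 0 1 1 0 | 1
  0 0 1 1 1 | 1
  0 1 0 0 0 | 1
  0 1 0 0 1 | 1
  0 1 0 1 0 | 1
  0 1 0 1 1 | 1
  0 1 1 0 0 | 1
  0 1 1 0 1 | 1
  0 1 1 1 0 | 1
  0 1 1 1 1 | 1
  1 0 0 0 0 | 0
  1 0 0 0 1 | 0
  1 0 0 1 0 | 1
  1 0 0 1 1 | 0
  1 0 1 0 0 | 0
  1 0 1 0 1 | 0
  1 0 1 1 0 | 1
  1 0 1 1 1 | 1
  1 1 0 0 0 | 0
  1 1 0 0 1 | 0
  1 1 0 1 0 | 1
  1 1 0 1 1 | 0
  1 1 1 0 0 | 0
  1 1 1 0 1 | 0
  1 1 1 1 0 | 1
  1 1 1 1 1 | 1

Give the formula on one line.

((d & (~e | c)) | ~a)

  ~e = 10101010101010101010101010101010
  (~e | c) = 10101111101011111010111110101111
  (d & (~e | c)) = 00100011001000110010001100100011
  ~a = 11111111111111110000000000000000
  ((d & (~e | c)) | ~a) = 11111111111111110010001100100011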